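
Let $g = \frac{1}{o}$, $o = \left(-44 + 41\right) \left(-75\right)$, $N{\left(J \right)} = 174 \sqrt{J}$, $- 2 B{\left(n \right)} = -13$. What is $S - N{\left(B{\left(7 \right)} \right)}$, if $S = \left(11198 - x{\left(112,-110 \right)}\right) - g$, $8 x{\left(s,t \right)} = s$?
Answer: $\frac{2516399}{225} - 87 \sqrt{26} \approx 10740.0$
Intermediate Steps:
$B{\left(n \right)} = \frac{13}{2}$ ($B{\left(n \right)} = \left(- \frac{1}{2}\right) \left(-13\right) = \frac{13}{2}$)
$x{\left(s,t \right)} = \frac{s}{8}$
$o = 225$ ($o = \left(-3\right) \left(-75\right) = 225$)
$g = \frac{1}{225} \approx 0.0044444$
$S = \frac{2516399}{225}$ ($S = \left(11198 - \frac{1}{8} \cdot 112\right) - \frac{1}{225} = \left(11198 - 14\right) - \frac{1}{225} = 11184 - \frac{1}{225} = \frac{2516399}{225} \approx 11184.0$)
$S - N{\left(B{\left(7 \right)} \right)} = \frac{2516399}{225} - 174 \sqrt{\frac{13}{2}} = \frac{2516399}{225} - 174 \frac{\sqrt{26}}{2} = \frac{2516399}{225} - 87 \sqrt{26}$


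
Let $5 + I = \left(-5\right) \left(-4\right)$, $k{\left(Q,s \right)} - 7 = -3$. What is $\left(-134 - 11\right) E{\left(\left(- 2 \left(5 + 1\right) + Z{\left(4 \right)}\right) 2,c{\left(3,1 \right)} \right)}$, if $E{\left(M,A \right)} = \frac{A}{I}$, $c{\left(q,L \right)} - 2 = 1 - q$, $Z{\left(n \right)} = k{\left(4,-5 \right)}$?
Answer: $0$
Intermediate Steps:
$k{\left(Q,s \right)} = 4$ ($k{\left(Q,s \right)} = 7 - 3 = 4$)
$I = 15$ ($I = -5 - -20 = -5 + 20 = 15$)
$Z{\left(n \right)} = 4$
$c{\left(q,L \right)} = 3 - q$ ($c{\left(q,L \right)} = 2 - \left(-1 + q\right) = 3 - q$)
$E{\left(M,A \right)} = \frac{A}{15}$
$\left(-134 - 11\right) E{\left(\left(- 2 \left(5 + 1\right) + Z{\left(4 \right)}\right) 2,c{\left(3,1 \right)} \right)} = \left(-134 - 11\right) \frac{3 - 3}{15} = - 145 \frac{3 - 3}{15} = - 145 \cdot \frac{1}{15} \cdot 0 = \left(-145\right) 0 = 0$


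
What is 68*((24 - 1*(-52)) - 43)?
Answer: 2244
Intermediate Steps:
68*((24 - 1*(-52)) - 43) = 68*((24 + 52) - 43) = 68*(76 - 43) = 68*33 = 2244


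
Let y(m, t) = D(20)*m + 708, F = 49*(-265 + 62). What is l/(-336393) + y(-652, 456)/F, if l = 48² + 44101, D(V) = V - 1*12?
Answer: 21527941/68287779 ≈ 0.31525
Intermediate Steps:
D(V) = -12 + V (D(V) = V - 12 = -12 + V)
l = 46405 (l = 2304 + 44101 = 46405)
F = -9947 (F = 49*(-203) = -9947)
y(m, t) = 708 + 8*m (y(m, t) = (-12 + 20)*m + 708 = 8*m + 708 = 708 + 8*m)
l/(-336393) + y(-652, 456)/F = 46405/(-336393) + (708 + 8*(-652))/(-9947) = 46405*(-1/336393) + (708 - 5216)*(-1/9947) = -46405/336393 - 4508*(-1/9947) = -46405/336393 + 92/203 = 21527941/68287779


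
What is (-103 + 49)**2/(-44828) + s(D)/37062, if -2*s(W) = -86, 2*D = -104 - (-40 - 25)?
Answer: -26536297/415353834 ≈ -0.063888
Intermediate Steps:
D = -39/2 (D = (-104 - (-40 - 25))/2 = (-104 - 1*(-65))/2 = (-104 + 65)/2 = (1/2)*(-39) = -39/2 ≈ -19.500)
s(W) = 43 (s(W) = -1/2*(-86) = 43)
(-103 + 49)**2/(-44828) + s(D)/37062 = (-103 + 49)**2/(-44828) + 43/37062 = (-54)**2*(-1/44828) + 43*(1/37062) = 2916*(-1/44828) + 43/37062 = -729/11207 + 43/37062 = -26536297/415353834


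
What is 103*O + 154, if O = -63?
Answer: -6335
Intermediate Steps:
103*O + 154 = 103*(-63) + 154 = -6489 + 154 = -6335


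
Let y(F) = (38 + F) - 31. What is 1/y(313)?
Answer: 1/320 ≈ 0.0031250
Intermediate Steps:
y(F) = 7 + F
1/y(313) = 1/(7 + 313) = 1/320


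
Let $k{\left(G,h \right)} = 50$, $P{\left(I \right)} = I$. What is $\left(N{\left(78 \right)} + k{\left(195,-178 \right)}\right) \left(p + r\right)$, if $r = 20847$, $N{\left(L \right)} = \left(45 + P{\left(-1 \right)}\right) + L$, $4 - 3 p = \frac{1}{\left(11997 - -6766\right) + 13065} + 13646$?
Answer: $\frac{66923366953}{23871} \approx 2.8035 \cdot 10^{6}$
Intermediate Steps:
$p = - \frac{434197577}{95484}$ ($p = \frac{4}{3} - \frac{\frac{1}{\left(11997 - -6766\right) + 13065} + 13646}{3} = \frac{4}{3} - \frac{\frac{1}{\left(11997 + 6766\right) + 13065} + 13646}{3} = \frac{4}{3} - \frac{\frac{1}{18763 + 13065} + 13646}{3} = \frac{4}{3} - \frac{\frac{1}{31828} + 13646}{3} = \frac{4}{3} - \frac{144774963}{31828} = - \frac{434197577}{95484} \approx -4547.3$)
$N{\left(L \right)} = 44 + L$ ($N{\left(L \right)} = \left(45 - 1\right) + L = 44 + L$)
$\left(N{\left(78 \right)} + k{\left(195,-178 \right)}\right) \left(p + r\right) = \left(\left(44 + 78\right) + 50\right) \left(- \frac{434197577}{95484} + 20847\right) = \left(122 + 50\right) \frac{1556357371}{95484} = 172 \cdot \frac{1556357371}{95484} = \frac{66923366953}{23871}$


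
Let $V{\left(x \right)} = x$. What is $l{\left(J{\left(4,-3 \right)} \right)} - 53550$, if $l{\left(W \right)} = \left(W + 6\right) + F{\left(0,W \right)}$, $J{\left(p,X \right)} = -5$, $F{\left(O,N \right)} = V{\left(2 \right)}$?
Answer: $-53547$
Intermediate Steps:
$F{\left(O,N \right)} = 2$
$l{\left(W \right)} = 8 + W$ ($l{\left(W \right)} = \left(W + 6\right) + 2 = \left(6 + W\right) + 2 = 8 + W$)
$l{\left(J{\left(4,-3 \right)} \right)} - 53550 = \left(8 - 5\right) - 53550 = 3 - 53550 = -53547$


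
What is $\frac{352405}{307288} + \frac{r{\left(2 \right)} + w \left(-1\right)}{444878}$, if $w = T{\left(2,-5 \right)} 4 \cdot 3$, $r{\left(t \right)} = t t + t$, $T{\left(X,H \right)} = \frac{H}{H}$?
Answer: $\frac{78387693931}{68352835432} \approx 1.1468$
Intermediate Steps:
$T{\left(X,H \right)} = 1$
$r{\left(t \right)} = t + t^{2}$ ($r{\left(t \right)} = t^{2} + t = t + t^{2}$)
$w = 12$ ($w = 1 \cdot 4 \cdot 3 = 4 \cdot 3 = 12$)
$\frac{352405}{307288} + \frac{r{\left(2 \right)} + w \left(-1\right)}{444878} = \frac{352405}{307288} + \frac{2 \left(1 + 2\right) + 12 \left(-1\right)}{444878} = 352405 \cdot \frac{1}{307288} + \left(2 \cdot 3 - 12\right) \frac{1}{444878} = \frac{352405}{307288} + \left(6 - 12\right) \frac{1}{444878} = \frac{352405}{307288} - \frac{3}{222439} = \frac{78387693931}{68352835432}$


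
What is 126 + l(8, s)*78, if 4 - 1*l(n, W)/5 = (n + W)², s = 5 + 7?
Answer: -154314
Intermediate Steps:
s = 12
l(n, W) = 20 - 5*(W + n)² (l(n, W) = 20 - 5*(n + W)² = 20 - 5*(W + n)²)
126 + l(8, s)*78 = 126 + (20 - 5*(12 + 8)²)*78 = 126 + (20 - 5*20²)*78 = 126 + (20 - 5*400)*78 = 126 + (20 - 2000)*78 = 126 - 1980*78 = 126 - 154440 = -154314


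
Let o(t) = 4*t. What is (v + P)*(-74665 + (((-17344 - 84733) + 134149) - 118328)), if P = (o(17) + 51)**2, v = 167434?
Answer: -29222448995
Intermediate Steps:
P = 14161 (P = (4*17 + 51)**2 = (68 + 51)**2 = 119**2 = 14161)
(v + P)*(-74665 + (((-17344 - 84733) + 134149) - 118328)) = (167434 + 14161)*(-74665 + (((-17344 - 84733) + 134149) - 118328)) = 181595*(-74665 + ((-102077 + 134149) - 118328)) = 181595*(-74665 + (32072 - 118328)) = 181595*(-74665 - 86256) = 181595*(-160921) = -29222448995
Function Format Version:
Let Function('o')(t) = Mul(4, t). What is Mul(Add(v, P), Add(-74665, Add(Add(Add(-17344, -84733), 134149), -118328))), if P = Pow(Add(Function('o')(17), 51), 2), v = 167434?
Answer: -29222448995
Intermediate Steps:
P = 14161 (P = Pow(Add(Mul(4, 17), 51), 2) = Pow(Add(68, 51), 2) = Pow(119, 2) = 14161)
Mul(Add(v, P), Add(-74665, Add(Add(Add(-17344, -84733), 134149), -118328))) = Mul(Add(167434, 14161), Add(-74665, Add(Add(Add(-17344, -84733), 134149), -118328))) = Mul(181595, Add(-74665, Add(Add(-102077, 134149), -118328))) = Mul(181595, Add(-74665, Add(32072, -118328))) = Mul(181595, Add(-74665, -86256)) = Mul(181595, -160921) = -29222448995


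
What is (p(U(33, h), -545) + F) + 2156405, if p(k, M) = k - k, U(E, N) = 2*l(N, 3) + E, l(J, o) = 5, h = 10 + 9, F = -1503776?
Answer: 652629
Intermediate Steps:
h = 19
U(E, N) = 10 + E (U(E, N) = 2*5 + E = 10 + E)
p(k, M) = 0
(p(U(33, h), -545) + F) + 2156405 = (0 - 1503776) + 2156405 = -1503776 + 2156405 = 652629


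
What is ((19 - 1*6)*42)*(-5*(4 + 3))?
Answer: -19110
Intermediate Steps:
((19 - 1*6)*42)*(-5*(4 + 3)) = ((19 - 6)*42)*(-5*7) = (13*42)*(-35) = 546*(-35) = -19110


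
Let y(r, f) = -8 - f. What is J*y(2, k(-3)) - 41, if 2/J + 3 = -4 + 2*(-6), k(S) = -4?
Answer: -771/19 ≈ -40.579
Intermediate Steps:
J = -2/19 (J = 2/(-3 + (-4 + 2*(-6))) = 2/(-3 + (-4 - 12)) = 2/(-3 - 16) = 2/(-19) = 2*(-1/19) = -2/19 ≈ -0.10526)
J*y(2, k(-3)) - 41 = -2*(-8 - 1*(-4))/19 - 41 = -2*(-8 + 4)/19 - 41 = -2/19*(-4) - 41 = 8/19 - 41 = -771/19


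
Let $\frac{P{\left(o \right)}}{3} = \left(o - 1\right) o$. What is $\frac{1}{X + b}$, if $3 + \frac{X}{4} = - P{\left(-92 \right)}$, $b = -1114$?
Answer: $- \frac{1}{103798} \approx -9.6341 \cdot 10^{-6}$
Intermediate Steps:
$P{\left(o \right)} = 3 o \left(-1 + o\right)$ ($P{\left(o \right)} = 3 \left(o - 1\right) o = 3 \left(-1 + o\right) o = 3 o \left(-1 + o\right)$)
$X = -102684$ ($X = -12 + 4 \left(- 3 \left(-92\right) \left(-1 - 92\right)\right) = -12 + 4 \left(- 3 \left(-92\right) \left(-93\right)\right) = -12 + 4 \left(\left(-1\right) 25668\right) = -12 + 4 \left(-25668\right) = -12 - 102672 = -102684$)
$\frac{1}{X + b} = \frac{1}{-102684 - 1114} = \frac{1}{-103798} = - \frac{1}{103798}$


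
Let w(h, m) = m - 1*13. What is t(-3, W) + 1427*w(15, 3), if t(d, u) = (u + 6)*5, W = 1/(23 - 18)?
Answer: -14239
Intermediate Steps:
w(h, m) = -13 + m (w(h, m) = m - 13 = -13 + m)
W = ⅕ (W = 1/5 = ⅕ ≈ 0.20000)
t(d, u) = 30 + 5*u (t(d, u) = (6 + u)*5 = 30 + 5*u)
t(-3, W) + 1427*w(15, 3) = (30 + 5*(⅕)) + 1427*(-13 + 3) = (30 + 1) + 1427*(-10) = 31 - 14270 = -14239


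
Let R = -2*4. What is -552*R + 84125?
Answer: 88541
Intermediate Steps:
R = -8
-552*R + 84125 = -552*(-8) + 84125 = 4416 + 84125 = 88541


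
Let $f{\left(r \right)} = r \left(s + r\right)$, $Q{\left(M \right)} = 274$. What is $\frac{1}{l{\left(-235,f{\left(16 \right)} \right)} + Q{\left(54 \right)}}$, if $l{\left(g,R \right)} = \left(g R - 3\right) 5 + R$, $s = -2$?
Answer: $- \frac{1}{262717} \approx -3.8064 \cdot 10^{-6}$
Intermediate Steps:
$f{\left(r \right)} = r \left(-2 + r\right)$
$l{\left(g,R \right)} = -15 + R + 5 R g$ ($l{\left(g,R \right)} = \left(R g - 3\right) 5 + R = \left(-3 + R g\right) 5 + R = \left(-15 + 5 R g\right) + R = -15 + R + 5 R g$)
$\frac{1}{l{\left(-235,f{\left(16 \right)} \right)} + Q{\left(54 \right)}} = \frac{1}{\left(-15 + 16 \left(-2 + 16\right) + 5 \cdot 16 \left(-2 + 16\right) \left(-235\right)\right) + 274} = \frac{1}{\left(-15 + 16 \cdot 14 + 5 \cdot 16 \cdot 14 \left(-235\right)\right) + 274} = \frac{1}{\left(-15 + 224 + 5 \cdot 224 \left(-235\right)\right) + 274} = \frac{1}{\left(-15 + 224 - 263200\right) + 274} = \frac{1}{-262991 + 274} = \frac{1}{-262717} = - \frac{1}{262717}$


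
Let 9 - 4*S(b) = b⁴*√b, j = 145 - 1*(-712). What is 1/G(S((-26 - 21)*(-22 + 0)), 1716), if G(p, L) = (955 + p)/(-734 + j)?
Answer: -1883868/1351091770869968411306169223 - 562402519749312*√1034/1351091770869968411306169223 ≈ -1.3385e-11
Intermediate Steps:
j = 857 (j = 145 + 712 = 857)
S(b) = 9/4 - b^(9/2)/4 (S(b) = 9/4 - b⁴*√b/4 = 9/4 - b^(9/2)/4)
G(p, L) = 955/123 + p/123 (G(p, L) = (955 + p)/(-734 + 857) = (955 + p)/123 = (955 + p)*(1/123) = 955/123 + p/123)
1/G(S((-26 - 21)*(-22 + 0)), 1716) = 1/(955/123 + (9/4 - 1143094552336*√1034/4)/123) = 1/(955/123 + (9/4 - 285773638084*√1034)/123) = 1/(955/123 + (3/164 - 285773638084*√1034/123)) = 1/(3829/492 - 285773638084*√1034/123)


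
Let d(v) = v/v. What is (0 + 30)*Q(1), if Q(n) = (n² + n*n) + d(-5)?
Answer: 90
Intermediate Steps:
d(v) = 1
Q(n) = 1 + 2*n² (Q(n) = (n² + n*n) + 1 = (n² + n²) + 1 = 2*n² + 1 = 1 + 2*n²)
(0 + 30)*Q(1) = (0 + 30)*(1 + 2*1²) = 30*(1 + 2*1) = 30*(1 + 2) = 30*3 = 90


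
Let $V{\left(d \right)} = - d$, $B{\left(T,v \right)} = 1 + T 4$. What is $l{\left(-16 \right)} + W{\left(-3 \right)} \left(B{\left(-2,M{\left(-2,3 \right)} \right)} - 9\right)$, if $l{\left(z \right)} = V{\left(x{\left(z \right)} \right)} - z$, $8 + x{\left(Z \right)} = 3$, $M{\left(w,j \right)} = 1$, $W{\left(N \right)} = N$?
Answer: $69$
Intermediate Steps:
$x{\left(Z \right)} = -5$ ($x{\left(Z \right)} = -8 + 3 = -5$)
$B{\left(T,v \right)} = 1 + 4 T$
$l{\left(z \right)} = 5 - z$ ($l{\left(z \right)} = \left(-1\right) \left(-5\right) - z = 5 - z$)
$l{\left(-16 \right)} + W{\left(-3 \right)} \left(B{\left(-2,M{\left(-2,3 \right)} \right)} - 9\right) = \left(5 - -16\right) - 3 \left(\left(1 + 4 \left(-2\right)\right) - 9\right) = \left(5 + 16\right) - 3 \left(\left(1 - 8\right) - 9\right) = 21 - 3 \left(-7 - 9\right) = 21 - -48 = 21 + 48 = 69$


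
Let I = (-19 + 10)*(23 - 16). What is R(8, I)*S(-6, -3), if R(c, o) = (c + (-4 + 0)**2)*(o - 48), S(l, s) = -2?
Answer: 5328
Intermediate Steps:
I = -63 (I = -9*7 = -63)
R(c, o) = (-48 + o)*(16 + c) (R(c, o) = (c + (-4)**2)*(-48 + o) = (c + 16)*(-48 + o) = (16 + c)*(-48 + o) = (-48 + o)*(16 + c))
R(8, I)*S(-6, -3) = (-768 - 48*8 + 16*(-63) + 8*(-63))*(-2) = (-768 - 384 - 1008 - 504)*(-2) = -2664*(-2) = 5328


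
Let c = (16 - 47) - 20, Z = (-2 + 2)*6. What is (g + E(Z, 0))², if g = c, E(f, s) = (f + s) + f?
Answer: 2601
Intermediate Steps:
Z = 0 (Z = 0*6 = 0)
c = -51 (c = -31 - 20 = -51)
E(f, s) = s + 2*f
g = -51
(g + E(Z, 0))² = (-51 + (0 + 2*0))² = (-51 + (0 + 0))² = (-51 + 0)² = (-51)² = 2601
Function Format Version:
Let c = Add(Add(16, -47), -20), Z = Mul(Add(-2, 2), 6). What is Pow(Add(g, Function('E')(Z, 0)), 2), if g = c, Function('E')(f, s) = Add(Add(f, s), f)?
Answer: 2601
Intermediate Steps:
Z = 0 (Z = Mul(0, 6) = 0)
c = -51 (c = Add(-31, -20) = -51)
Function('E')(f, s) = Add(s, Mul(2, f))
g = -51
Pow(Add(g, Function('E')(Z, 0)), 2) = Pow(Add(-51, Add(0, Mul(2, 0))), 2) = Pow(Add(-51, Add(0, 0)), 2) = Pow(Add(-51, 0), 2) = Pow(-51, 2) = 2601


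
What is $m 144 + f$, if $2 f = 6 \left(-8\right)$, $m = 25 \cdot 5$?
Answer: $17976$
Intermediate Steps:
$m = 125$
$f = -24$ ($f = \frac{6 \left(-8\right)}{2} = \frac{1}{2} \left(-48\right) = -24$)
$m 144 + f = 125 \cdot 144 - 24 = 18000 - 24 = 17976$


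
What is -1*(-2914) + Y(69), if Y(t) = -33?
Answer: 2881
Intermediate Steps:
-1*(-2914) + Y(69) = -1*(-2914) - 33 = 2914 - 33 = 2881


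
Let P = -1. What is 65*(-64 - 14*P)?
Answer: -3250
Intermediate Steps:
65*(-64 - 14*P) = 65*(-64 - 14*(-1)) = 65*(-64 + 14) = 65*(-50) = -3250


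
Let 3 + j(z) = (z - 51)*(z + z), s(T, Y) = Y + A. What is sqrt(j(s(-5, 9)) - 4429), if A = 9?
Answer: 2*I*sqrt(1405) ≈ 74.967*I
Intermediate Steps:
s(T, Y) = 9 + Y (s(T, Y) = Y + 9 = 9 + Y)
j(z) = -3 + 2*z*(-51 + z) (j(z) = -3 + (z - 51)*(z + z) = -3 + (-51 + z)*(2*z) = -3 + 2*z*(-51 + z))
sqrt(j(s(-5, 9)) - 4429) = sqrt((-3 - 102*(9 + 9) + 2*(9 + 9)**2) - 4429) = sqrt((-3 - 102*18 + 2*18**2) - 4429) = sqrt((-3 - 1836 + 2*324) - 4429) = sqrt((-3 - 1836 + 648) - 4429) = sqrt(-1191 - 4429) = sqrt(-5620) = 2*I*sqrt(1405)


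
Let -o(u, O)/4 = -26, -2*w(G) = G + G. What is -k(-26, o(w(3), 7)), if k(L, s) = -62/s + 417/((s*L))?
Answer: 2029/2704 ≈ 0.75037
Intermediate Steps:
w(G) = -G (w(G) = -(G + G)/2 = -G)
o(u, O) = 104 (o(u, O) = -4*(-26) = 104)
k(L, s) = -62/s + 417/(L*s) (k(L, s) = -62/s + 417/((L*s)) = -62/s + 417*(1/(L*s)) = -62/s + 417/(L*s))
-k(-26, o(w(3), 7)) = -(417 - 62*(-26))/((-26)*104) = -(-1)*(417 + 1612)/(26*104) = -(-1)*2029/(26*104) = -1*(-2029/2704) = 2029/2704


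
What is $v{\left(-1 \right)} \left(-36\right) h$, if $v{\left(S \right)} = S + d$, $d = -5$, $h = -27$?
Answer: $-5832$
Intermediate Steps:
$v{\left(S \right)} = -5 + S$ ($v{\left(S \right)} = S - 5 = -5 + S$)
$v{\left(-1 \right)} \left(-36\right) h = \left(-5 - 1\right) \left(-36\right) \left(-27\right) = \left(-6\right) \left(-36\right) \left(-27\right) = 216 \left(-27\right) = -5832$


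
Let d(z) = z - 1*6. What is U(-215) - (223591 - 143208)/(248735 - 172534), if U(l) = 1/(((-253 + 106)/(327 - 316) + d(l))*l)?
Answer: -44553047199/42235928270 ≈ -1.0549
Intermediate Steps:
d(z) = -6 + z (d(z) = z - 6 = -6 + z)
U(l) = 1/(l*(-213/11 + l)) (U(l) = 1/(((-253 + 106)/(327 - 316) + (-6 + l))*l) = 1/((-147/11 + (-6 + l))*l) = 1/((-213/11 + l)*l) = 1/(l*(-213/11 + l)))
U(-215) - (223591 - 143208)/(248735 - 172534) = 11/(-215*(-213 + 11*(-215))) - (223591 - 143208)/(248735 - 172534) = 11*(-1/215)/(-213 - 2365) - 80383/76201 = 11*(-1/215)/(-2578) - 80383/76201 = 11*(-1/215)*(-1/2578) - 1*80383/76201 = 11/554270 - 80383/76201 = -44553047199/42235928270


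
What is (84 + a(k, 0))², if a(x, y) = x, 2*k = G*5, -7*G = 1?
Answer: 1371241/196 ≈ 6996.1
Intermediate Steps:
G = -⅐ (G = -⅐*1 = -⅐ ≈ -0.14286)
k = -5/14 (k = (-⅐*5)/2 = (½)*(-5/7) = -5/14 ≈ -0.35714)
(84 + a(k, 0))² = (84 - 5/14)² = (1171/14)² = 1371241/196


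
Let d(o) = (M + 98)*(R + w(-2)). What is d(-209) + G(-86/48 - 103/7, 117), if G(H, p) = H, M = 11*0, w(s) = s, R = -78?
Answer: -1319893/168 ≈ -7856.5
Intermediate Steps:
M = 0
d(o) = -7840 (d(o) = (0 + 98)*(-78 - 2) = 98*(-80) = -7840)
d(-209) + G(-86/48 - 103/7, 117) = -7840 + (-86/48 - 103/7) = -7840 + (-86*1/48 - 103*⅐) = -7840 + (-43/24 - 103/7) = -7840 - 2773/168 = -1319893/168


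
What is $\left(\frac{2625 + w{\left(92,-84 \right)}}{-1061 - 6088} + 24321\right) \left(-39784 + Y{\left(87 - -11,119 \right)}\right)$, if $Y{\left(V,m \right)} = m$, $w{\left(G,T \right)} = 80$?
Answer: $- \frac{6896479138460}{7149} \approx -9.6468 \cdot 10^{8}$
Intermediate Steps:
$\left(\frac{2625 + w{\left(92,-84 \right)}}{-1061 - 6088} + 24321\right) \left(-39784 + Y{\left(87 - -11,119 \right)}\right) = \left(\frac{2625 + 80}{-1061 - 6088} + 24321\right) \left(-39784 + 119\right) = \left(\frac{2705}{-7149} + 24321\right) \left(-39665\right) = \left(2705 \left(- \frac{1}{7149}\right) + 24321\right) \left(-39665\right) = \left(- \frac{2705}{7149} + 24321\right) \left(-39665\right) = \frac{173868124}{7149} \left(-39665\right) = - \frac{6896479138460}{7149}$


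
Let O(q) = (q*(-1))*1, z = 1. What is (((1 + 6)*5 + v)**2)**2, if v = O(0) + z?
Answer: 1679616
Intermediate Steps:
O(q) = -q (O(q) = -q*1 = -q)
v = 1 (v = -1*0 + 1 = 0 + 1 = 1)
(((1 + 6)*5 + v)**2)**2 = (((1 + 6)*5 + 1)**2)**2 = ((7*5 + 1)**2)**2 = ((35 + 1)**2)**2 = (36**2)**2 = 1296**2 = 1679616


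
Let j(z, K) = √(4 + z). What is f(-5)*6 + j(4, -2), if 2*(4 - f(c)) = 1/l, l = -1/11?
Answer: 57 + 2*√2 ≈ 59.828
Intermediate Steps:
l = -1/11 (l = -1*1/11 = -1/11 ≈ -0.090909)
f(c) = 19/2 (f(c) = 4 - 1/(2*(-1/11)) = 4 - ½*(-11) = 4 + 11/2 = 19/2)
f(-5)*6 + j(4, -2) = (19/2)*6 + √(4 + 4) = 57 + √8 = 57 + 2*√2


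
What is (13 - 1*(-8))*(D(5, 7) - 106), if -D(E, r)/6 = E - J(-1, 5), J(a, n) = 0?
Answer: -2856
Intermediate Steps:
D(E, r) = -6*E (D(E, r) = -6*(E - 1*0) = -6*(E + 0) = -6*E)
(13 - 1*(-8))*(D(5, 7) - 106) = (13 - 1*(-8))*(-6*5 - 106) = (13 + 8)*(-30 - 106) = 21*(-136) = -2856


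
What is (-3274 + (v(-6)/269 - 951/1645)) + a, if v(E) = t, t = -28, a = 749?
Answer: -1117627004/442505 ≈ -2525.7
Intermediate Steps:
v(E) = -28
(-3274 + (v(-6)/269 - 951/1645)) + a = (-3274 + (-28/269 - 951/1645)) + 749 = (-3274 - 301879/442505) + 749 = -1449063249/442505 + 749 = -1117627004/442505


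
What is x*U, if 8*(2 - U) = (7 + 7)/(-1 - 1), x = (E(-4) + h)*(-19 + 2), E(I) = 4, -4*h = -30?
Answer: -8993/16 ≈ -562.06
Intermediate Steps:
h = 15/2 (h = -¼*(-30) = 15/2 ≈ 7.5000)
x = -391/2 (x = (4 + 15/2)*(-19 + 2) = (23/2)*(-17) = -391/2 ≈ -195.50)
U = 23/8 (U = 2 - (7 + 7)/(8*(-1 - 1)) = 2 - 14/(8*(-2)) = 2 - (-1)*14/16 = 2 - ⅛*(-7) = 2 + 7/8 = 23/8 ≈ 2.8750)
x*U = -391/2*23/8 = -8993/16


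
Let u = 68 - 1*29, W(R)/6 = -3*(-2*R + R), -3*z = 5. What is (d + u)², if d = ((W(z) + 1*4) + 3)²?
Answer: 322624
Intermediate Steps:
z = -5/3 (z = -⅓*5 = -5/3 ≈ -1.6667)
W(R) = 18*R (W(R) = 6*(-3*(-2*R + R)) = 6*(-(-3)*R) = 6*(3*R) = 18*R)
d = 529 (d = ((18*(-5/3) + 1*4) + 3)² = ((-30 + 4) + 3)² = (-26 + 3)² = (-23)² = 529)
u = 39 (u = 68 - 29 = 39)
(d + u)² = (529 + 39)² = 568² = 322624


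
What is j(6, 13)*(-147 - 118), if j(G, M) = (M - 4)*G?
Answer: -14310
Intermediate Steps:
j(G, M) = G*(-4 + M) (j(G, M) = (-4 + M)*G = G*(-4 + M))
j(6, 13)*(-147 - 118) = (6*(-4 + 13))*(-147 - 118) = (6*9)*(-265) = 54*(-265) = -14310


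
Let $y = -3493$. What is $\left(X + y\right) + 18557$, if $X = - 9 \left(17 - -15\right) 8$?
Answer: $12760$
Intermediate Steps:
$X = -2304$ ($X = - 9 \left(17 + 15\right) 8 = \left(-9\right) 32 \cdot 8 = \left(-288\right) 8 = -2304$)
$\left(X + y\right) + 18557 = \left(-2304 - 3493\right) + 18557 = -5797 + 18557 = 12760$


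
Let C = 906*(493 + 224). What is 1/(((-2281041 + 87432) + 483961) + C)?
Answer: -1/1060046 ≈ -9.4336e-7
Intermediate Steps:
C = 649602 (C = 906*717 = 649602)
1/(((-2281041 + 87432) + 483961) + C) = 1/(((-2281041 + 87432) + 483961) + 649602) = 1/((-2193609 + 483961) + 649602) = 1/(-1709648 + 649602) = 1/(-1060046) = -1/1060046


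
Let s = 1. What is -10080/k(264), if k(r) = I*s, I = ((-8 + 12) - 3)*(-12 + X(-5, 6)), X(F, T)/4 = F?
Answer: 315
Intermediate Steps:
X(F, T) = 4*F
I = -32 (I = ((-8 + 12) - 3)*(-12 + 4*(-5)) = (4 - 3)*(-12 - 20) = 1*(-32) = -32)
k(r) = -32 (k(r) = -32*1 = -32)
-10080/k(264) = -10080/(-32) = -10080*(-1/32) = 315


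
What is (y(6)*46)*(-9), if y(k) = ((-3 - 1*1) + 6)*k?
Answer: -4968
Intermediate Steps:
y(k) = 2*k (y(k) = ((-3 - 1) + 6)*k = (-4 + 6)*k = 2*k)
(y(6)*46)*(-9) = ((2*6)*46)*(-9) = (12*46)*(-9) = 552*(-9) = -4968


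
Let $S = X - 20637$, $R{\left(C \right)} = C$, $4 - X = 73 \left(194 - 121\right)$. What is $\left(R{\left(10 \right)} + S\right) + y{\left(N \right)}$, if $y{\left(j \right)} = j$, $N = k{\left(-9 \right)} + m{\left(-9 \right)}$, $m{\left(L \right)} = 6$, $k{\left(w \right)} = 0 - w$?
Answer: $-25937$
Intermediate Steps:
$k{\left(w \right)} = - w$
$X = -5325$ ($X = 4 - 73 \left(194 - 121\right) = 4 - 73 \cdot 73 = 4 - 5329 = -5325$)
$N = 15$ ($N = \left(-1\right) \left(-9\right) + 6 = 9 + 6 = 15$)
$S = -25962$ ($S = -5325 - 20637 = -25962$)
$\left(R{\left(10 \right)} + S\right) + y{\left(N \right)} = \left(10 - 25962\right) + 15 = -25952 + 15 = -25937$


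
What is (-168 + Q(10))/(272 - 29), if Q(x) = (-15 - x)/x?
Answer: -341/486 ≈ -0.70165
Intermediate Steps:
Q(x) = (-15 - x)/x
(-168 + Q(10))/(272 - 29) = (-168 + (-15 - 1*10)/10)/(272 - 29) = (-168 + (-15 - 10)/10)/243 = (-168 + (1/10)*(-25))*(1/243) = (-168 - 5/2)*(1/243) = -341/2*1/243 = -341/486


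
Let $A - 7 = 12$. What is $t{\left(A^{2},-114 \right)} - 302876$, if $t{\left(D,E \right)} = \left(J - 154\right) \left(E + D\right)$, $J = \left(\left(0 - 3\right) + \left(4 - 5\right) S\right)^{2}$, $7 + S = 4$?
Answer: $-340914$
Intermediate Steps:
$A = 19$ ($A = 7 + 12 = 19$)
$S = -3$ ($S = -7 + 4 = -3$)
$J = 0$ ($J = \left(\left(0 - 3\right) + \left(4 - 5\right) \left(-3\right)\right)^{2} = \left(\left(0 - 3\right) - -3\right)^{2} = \left(-3 + 3\right)^{2} = 0^{2} = 0$)
$t{\left(D,E \right)} = - 154 D - 154 E$ ($t{\left(D,E \right)} = \left(0 - 154\right) \left(E + D\right) = - 154 \left(D + E\right) = - 154 D - 154 E$)
$t{\left(A^{2},-114 \right)} - 302876 = \left(- 154 \cdot 19^{2} - -17556\right) - 302876 = \left(\left(-154\right) 361 + 17556\right) - 302876 = \left(-55594 + 17556\right) - 302876 = -38038 - 302876 = -340914$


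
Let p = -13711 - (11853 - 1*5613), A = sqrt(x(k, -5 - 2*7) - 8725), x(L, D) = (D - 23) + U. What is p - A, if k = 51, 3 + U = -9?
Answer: -19951 - I*sqrt(8779) ≈ -19951.0 - 93.696*I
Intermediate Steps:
U = -12 (U = -3 - 9 = -12)
x(L, D) = -35 + D (x(L, D) = (D - 23) - 12 = (-23 + D) - 12 = -35 + D)
A = I*sqrt(8779) (A = sqrt((-35 + (-5 - 2*7)) - 8725) = sqrt((-35 + (-5 - 14)) - 8725) = sqrt((-35 - 19) - 8725) = sqrt(-54 - 8725) = sqrt(-8779) = I*sqrt(8779) ≈ 93.696*I)
p = -19951 (p = -13711 - (11853 - 5613) = -13711 - 1*6240 = -13711 - 6240 = -19951)
p - A = -19951 - I*sqrt(8779)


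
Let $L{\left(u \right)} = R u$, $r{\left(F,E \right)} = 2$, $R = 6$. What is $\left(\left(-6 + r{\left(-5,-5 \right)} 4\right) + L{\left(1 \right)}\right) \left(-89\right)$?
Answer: $-712$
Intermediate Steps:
$L{\left(u \right)} = 6 u$
$\left(\left(-6 + r{\left(-5,-5 \right)} 4\right) + L{\left(1 \right)}\right) \left(-89\right) = \left(\left(-6 + 2 \cdot 4\right) + 6 \cdot 1\right) \left(-89\right) = \left(\left(-6 + 8\right) + 6\right) \left(-89\right) = \left(2 + 6\right) \left(-89\right) = 8 \left(-89\right) = -712$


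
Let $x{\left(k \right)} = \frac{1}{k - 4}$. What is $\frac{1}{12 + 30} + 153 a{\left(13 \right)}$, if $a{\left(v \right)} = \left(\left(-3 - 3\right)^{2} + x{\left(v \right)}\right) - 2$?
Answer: $\frac{219199}{42} \approx 5219.0$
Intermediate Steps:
$x{\left(k \right)} = \frac{1}{-4 + k}$
$a{\left(v \right)} = 34 + \frac{1}{-4 + v}$ ($a{\left(v \right)} = \left(\left(-3 - 3\right)^{2} + \frac{1}{-4 + v}\right) - 2 = \left(\left(-6\right)^{2} + \frac{1}{-4 + v}\right) - 2 = \left(36 + \frac{1}{-4 + v}\right) - 2 = 34 + \frac{1}{-4 + v}$)
$\frac{1}{12 + 30} + 153 a{\left(13 \right)} = \frac{1}{12 + 30} + 153 \frac{-135 + 34 \cdot 13}{-4 + 13} = \frac{1}{42} + 153 \frac{-135 + 442}{9} = \frac{1}{42} + 153 \cdot \frac{1}{9} \cdot 307 = \frac{1}{42} + 153 \cdot \frac{307}{9} = \frac{1}{42} + 5219 = \frac{219199}{42}$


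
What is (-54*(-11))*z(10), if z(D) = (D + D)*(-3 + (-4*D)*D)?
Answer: -4787640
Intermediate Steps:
z(D) = 2*D*(-3 - 4*D²) (z(D) = (2*D)*(-3 - 4*D²) = 2*D*(-3 - 4*D²))
(-54*(-11))*z(10) = (-54*(-11))*(-8*10³ - 6*10) = 594*(-8*1000 - 60) = 594*(-8000 - 60) = 594*(-8060) = -4787640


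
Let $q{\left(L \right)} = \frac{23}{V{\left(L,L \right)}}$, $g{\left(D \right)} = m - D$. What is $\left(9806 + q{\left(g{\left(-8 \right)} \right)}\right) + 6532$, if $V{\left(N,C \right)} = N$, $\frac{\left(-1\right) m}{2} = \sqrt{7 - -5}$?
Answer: $\frac{32699}{2} + \frac{23 \sqrt{3}}{4} \approx 16359.0$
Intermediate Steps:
$m = - 4 \sqrt{3}$ ($m = - 2 \sqrt{7 - -5} = - 2 \sqrt{7 + 5} = - 2 \sqrt{12} = - 2 \cdot 2 \sqrt{3} = - 4 \sqrt{3} \approx -6.9282$)
$g{\left(D \right)} = - D - 4 \sqrt{3}$ ($g{\left(D \right)} = - 4 \sqrt{3} - D = - D - 4 \sqrt{3}$)
$q{\left(L \right)} = \frac{23}{L}$
$\left(9806 + q{\left(g{\left(-8 \right)} \right)}\right) + 6532 = \left(9806 + \frac{23}{\left(-1\right) \left(-8\right) - 4 \sqrt{3}}\right) + 6532 = \left(9806 + \frac{23}{8 - 4 \sqrt{3}}\right) + 6532 = 16338 + \frac{23}{8 - 4 \sqrt{3}}$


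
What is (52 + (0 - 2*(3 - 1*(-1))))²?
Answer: 1936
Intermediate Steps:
(52 + (0 - 2*(3 - 1*(-1))))² = (52 + (0 - 2*(3 + 1)))² = (52 + (0 - 2*4))² = (52 + (0 - 8))² = (52 - 8)² = 44² = 1936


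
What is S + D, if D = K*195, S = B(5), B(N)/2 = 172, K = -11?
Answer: -1801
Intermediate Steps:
B(N) = 344 (B(N) = 2*172 = 344)
S = 344
D = -2145 (D = -11*195 = -2145)
S + D = 344 - 2145 = -1801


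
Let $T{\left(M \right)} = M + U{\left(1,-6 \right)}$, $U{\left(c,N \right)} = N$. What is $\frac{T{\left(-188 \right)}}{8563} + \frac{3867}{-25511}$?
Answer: $- \frac{38062255}{218450693} \approx -0.17424$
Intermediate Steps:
$T{\left(M \right)} = -6 + M$ ($T{\left(M \right)} = M - 6 = -6 + M$)
$\frac{T{\left(-188 \right)}}{8563} + \frac{3867}{-25511} = \frac{-6 - 188}{8563} + \frac{3867}{-25511} = \left(-194\right) \frac{1}{8563} + 3867 \left(- \frac{1}{25511}\right) = - \frac{194}{8563} - \frac{3867}{25511} = - \frac{38062255}{218450693}$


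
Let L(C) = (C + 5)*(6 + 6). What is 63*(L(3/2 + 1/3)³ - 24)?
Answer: 34734672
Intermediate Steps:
L(C) = 60 + 12*C (L(C) = (5 + C)*12 = 60 + 12*C)
63*(L(3/2 + 1/3)³ - 24) = 63*((60 + 12*(3/2 + 1/3))³ - 24) = 63*((60 + 12*(3*(½) + 1*(⅓)))³ - 24) = 63*((60 + 12*(3/2 + ⅓))³ - 24) = 63*((60 + 12*(11/6))³ - 24) = 63*((60 + 22)³ - 24) = 63*(82³ - 24) = 63*(551368 - 24) = 63*551344 = 34734672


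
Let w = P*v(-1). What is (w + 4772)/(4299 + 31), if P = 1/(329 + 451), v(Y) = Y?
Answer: 3722159/3377400 ≈ 1.1021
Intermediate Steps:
P = 1/780 ≈ 0.0012821
w = -1/780 (w = (1/780)*(-1) = -1/780 ≈ -0.0012821)
(w + 4772)/(4299 + 31) = (-1/780 + 4772)/(4299 + 31) = (3722159/780)/4330 = (3722159/780)*(1/4330) = 3722159/3377400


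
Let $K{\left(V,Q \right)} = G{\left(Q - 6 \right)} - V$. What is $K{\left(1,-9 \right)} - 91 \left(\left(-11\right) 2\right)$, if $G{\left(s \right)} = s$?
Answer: $1986$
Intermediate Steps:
$K{\left(V,Q \right)} = -6 + Q - V$ ($K{\left(V,Q \right)} = \left(Q - 6\right) - V = \left(-6 + Q\right) - V = -6 + Q - V$)
$K{\left(1,-9 \right)} - 91 \left(\left(-11\right) 2\right) = \left(-6 - 9 - 1\right) - 91 \left(\left(-11\right) 2\right) = \left(-6 - 9 - 1\right) - -2002 = -16 + 2002 = 1986$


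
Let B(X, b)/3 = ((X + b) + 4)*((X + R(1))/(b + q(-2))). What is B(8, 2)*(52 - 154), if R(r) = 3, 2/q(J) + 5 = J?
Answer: -27489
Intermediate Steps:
q(J) = 2/(-5 + J)
B(X, b) = 3*(3 + X)*(4 + X + b)/(-2/7 + b) (B(X, b) = 3*(((X + b) + 4)*((X + 3)/(b + 2/(-5 - 2)))) = 3*((4 + X + b)*((3 + X)/(b + 2/(-7)))) = 3*((4 + X + b)*((3 + X)/(b + 2*(-⅐)))) = 3*((4 + X + b)*((3 + X)/(b - 2/7))) = 3*((4 + X + b)*((3 + X)/(-2/7 + b))) = 3*((3 + X)*(4 + X + b)/(-2/7 + b)) = 3*(3 + X)*(4 + X + b)/(-2/7 + b))
B(8, 2)*(52 - 154) = (21*(12 + 8² + 3*2 + 7*8 + 8*2)/(-2 + 7*2))*(52 - 154) = (21*(12 + 64 + 6 + 56 + 16)/(-2 + 14))*(-102) = (21*154/12)*(-102) = (21*(1/12)*154)*(-102) = (539/2)*(-102) = -27489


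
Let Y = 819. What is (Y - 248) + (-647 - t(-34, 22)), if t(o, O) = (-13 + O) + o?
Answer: -51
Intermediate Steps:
t(o, O) = -13 + O + o
(Y - 248) + (-647 - t(-34, 22)) = (819 - 248) + (-647 - (-13 + 22 - 34)) = 571 + (-647 - 1*(-25)) = 571 + (-647 + 25) = 571 - 622 = -51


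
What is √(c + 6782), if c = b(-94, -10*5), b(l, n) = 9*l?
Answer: 4*√371 ≈ 77.045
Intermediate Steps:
c = -846 (c = 9*(-94) = -846)
√(c + 6782) = √(-846 + 6782) = √5936 = 4*√371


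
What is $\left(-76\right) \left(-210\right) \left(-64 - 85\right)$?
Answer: $-2378040$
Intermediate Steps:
$\left(-76\right) \left(-210\right) \left(-64 - 85\right) = 15960 \left(-64 - 85\right) = 15960 \left(-149\right) = -2378040$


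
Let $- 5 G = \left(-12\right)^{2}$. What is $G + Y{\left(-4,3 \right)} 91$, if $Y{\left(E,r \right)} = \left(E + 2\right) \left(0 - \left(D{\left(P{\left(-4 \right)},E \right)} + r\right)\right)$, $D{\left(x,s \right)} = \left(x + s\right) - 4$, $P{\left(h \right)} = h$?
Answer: $- \frac{8334}{5} \approx -1666.8$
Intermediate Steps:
$G = - \frac{144}{5}$ ($G = - \frac{\left(-12\right)^{2}}{5} = \left(- \frac{1}{5}\right) 144 = - \frac{144}{5} \approx -28.8$)
$D{\left(x,s \right)} = -4 + s + x$ ($D{\left(x,s \right)} = \left(s + x\right) - 4 = -4 + s + x$)
$Y{\left(E,r \right)} = \left(2 + E\right) \left(8 - E - r\right)$ ($Y{\left(E,r \right)} = \left(E + 2\right) \left(0 - \left(\left(-4 + E - 4\right) + r\right)\right) = \left(2 + E\right) \left(0 - \left(\left(-8 + E\right) + r\right)\right) = \left(2 + E\right) \left(0 - \left(-8 + E + r\right)\right) = \left(2 + E\right) \left(8 - E - r\right)$)
$G + Y{\left(-4,3 \right)} 91 = - \frac{144}{5} + \left(16 - \left(-4\right)^{2} - 6 + 6 \left(-4\right) - \left(-4\right) 3\right) 91 = - \frac{144}{5} + \left(16 - 16 - 6 - 24 + 12\right) 91 = - \frac{144}{5} - 1638 = - \frac{8334}{5}$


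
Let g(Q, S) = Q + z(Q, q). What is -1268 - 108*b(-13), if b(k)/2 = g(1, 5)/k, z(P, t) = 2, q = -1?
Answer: -15836/13 ≈ -1218.2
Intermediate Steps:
g(Q, S) = 2 + Q (g(Q, S) = Q + 2 = 2 + Q)
b(k) = 6/k (b(k) = 2*((2 + 1)/k) = 2*(3/k) = 6/k)
-1268 - 108*b(-13) = -1268 - 648/(-13) = -1268 - 648*(-1)/13 = -1268 - 108*(-6/13) = -1268 + 648/13 = -15836/13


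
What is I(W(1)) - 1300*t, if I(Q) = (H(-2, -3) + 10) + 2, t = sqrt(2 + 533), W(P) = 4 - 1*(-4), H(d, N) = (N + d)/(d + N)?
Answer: 13 - 1300*sqrt(535) ≈ -30056.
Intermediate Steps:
H(d, N) = 1 (H(d, N) = (N + d)/(N + d) = 1)
W(P) = 8 (W(P) = 4 + 4 = 8)
t = sqrt(535) ≈ 23.130
I(Q) = 13 (I(Q) = (1 + 10) + 2 = 11 + 2 = 13)
I(W(1)) - 1300*t = 13 - 1300*sqrt(535)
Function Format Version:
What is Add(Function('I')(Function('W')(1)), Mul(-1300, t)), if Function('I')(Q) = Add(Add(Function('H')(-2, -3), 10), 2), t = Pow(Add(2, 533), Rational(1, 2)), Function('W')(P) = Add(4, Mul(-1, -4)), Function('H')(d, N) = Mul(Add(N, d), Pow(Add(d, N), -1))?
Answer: Add(13, Mul(-1300, Pow(535, Rational(1, 2)))) ≈ -30056.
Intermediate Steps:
Function('H')(d, N) = 1 (Function('H')(d, N) = Mul(Add(N, d), Pow(Add(N, d), -1)) = 1)
Function('W')(P) = 8 (Function('W')(P) = Add(4, 4) = 8)
t = Pow(535, Rational(1, 2)) ≈ 23.130
Function('I')(Q) = 13 (Function('I')(Q) = Add(Add(1, 10), 2) = Add(11, 2) = 13)
Add(Function('I')(Function('W')(1)), Mul(-1300, t)) = Add(13, Mul(-1300, Pow(535, Rational(1, 2))))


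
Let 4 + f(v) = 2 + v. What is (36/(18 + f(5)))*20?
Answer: 240/7 ≈ 34.286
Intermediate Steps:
f(v) = -2 + v (f(v) = -4 + (2 + v) = -2 + v)
(36/(18 + f(5)))*20 = (36/(18 + (-2 + 5)))*20 = (36/(18 + 3))*20 = (36/21)*20 = ((1/21)*36)*20 = (12/7)*20 = 240/7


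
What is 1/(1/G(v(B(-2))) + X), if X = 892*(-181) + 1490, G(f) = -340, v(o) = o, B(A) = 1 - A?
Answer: -340/54387081 ≈ -6.2515e-6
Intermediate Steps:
X = -159962 (X = -161452 + 1490 = -159962)
1/(1/G(v(B(-2))) + X) = 1/(1/(-340) - 159962) = 1/(-1/340 - 159962) = 1/(-54387081/340) = -340/54387081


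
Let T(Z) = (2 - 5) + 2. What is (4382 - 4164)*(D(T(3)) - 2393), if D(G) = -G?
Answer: -521456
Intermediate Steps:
T(Z) = -1 (T(Z) = -3 + 2 = -1)
(4382 - 4164)*(D(T(3)) - 2393) = (4382 - 4164)*(-1*(-1) - 2393) = 218*(1 - 2393) = 218*(-2392) = -521456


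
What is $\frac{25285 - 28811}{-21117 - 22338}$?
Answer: $\frac{3526}{43455} \approx 0.081141$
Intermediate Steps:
$\frac{25285 - 28811}{-21117 - 22338} = - \frac{3526}{-43455} = \left(-3526\right) \left(- \frac{1}{43455}\right) = \frac{3526}{43455}$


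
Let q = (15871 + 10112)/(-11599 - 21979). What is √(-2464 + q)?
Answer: 5*I*√111159532486/33578 ≈ 49.646*I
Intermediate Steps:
q = -25983/33578 (q = 25983/(-33578) = 25983*(-1/33578) = -25983/33578 ≈ -0.77381)
√(-2464 + q) = √(-2464 - 25983/33578) = √(-82762175/33578) = 5*I*√111159532486/33578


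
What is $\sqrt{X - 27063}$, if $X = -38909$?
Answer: $2 i \sqrt{16493} \approx 256.85 i$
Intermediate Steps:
$\sqrt{X - 27063} = \sqrt{-38909 - 27063} = \sqrt{-65972} = 2 i \sqrt{16493}$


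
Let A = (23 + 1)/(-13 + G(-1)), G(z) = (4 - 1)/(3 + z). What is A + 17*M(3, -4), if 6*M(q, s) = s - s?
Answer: -48/23 ≈ -2.0870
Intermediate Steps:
G(z) = 3/(3 + z)
A = -48/23 (A = (23 + 1)/(-13 + 3/(3 - 1)) = 24/(-13 + 3/2) = 24/(-23/2) = 24*(-2/23) = -48/23 ≈ -2.0870)
M(q, s) = 0 (M(q, s) = (s - s)/6 = (1/6)*0 = 0)
A + 17*M(3, -4) = -48/23 + 17*0 = -48/23 + 0 = -48/23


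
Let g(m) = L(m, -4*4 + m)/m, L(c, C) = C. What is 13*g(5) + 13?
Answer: -78/5 ≈ -15.600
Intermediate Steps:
g(m) = (-16 + m)/m (g(m) = (-4*4 + m)/m = (-16 + m)/m)
13*g(5) + 13 = 13*((-16 + 5)/5) + 13 = 13*((1/5)*(-11)) + 13 = 13*(-11/5) + 13 = -143/5 + 13 = -78/5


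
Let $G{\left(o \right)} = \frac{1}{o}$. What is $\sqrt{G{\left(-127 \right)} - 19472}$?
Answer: $\frac{i \sqrt{314064015}}{127} \approx 139.54 i$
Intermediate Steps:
$\sqrt{G{\left(-127 \right)} - 19472} = \sqrt{\frac{1}{-127} - 19472} = \sqrt{- \frac{1}{127} - 19472} = \sqrt{- \frac{2472945}{127}} = \frac{i \sqrt{314064015}}{127}$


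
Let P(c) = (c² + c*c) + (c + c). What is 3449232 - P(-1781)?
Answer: -2891128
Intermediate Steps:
P(c) = 2*c + 2*c² (P(c) = (c² + c²) + 2*c = 2*c² + 2*c = 2*c + 2*c²)
3449232 - P(-1781) = 3449232 - 2*(-1781)*(1 - 1781) = 3449232 - 2*(-1781)*(-1780) = 3449232 - 1*6340360 = 3449232 - 6340360 = -2891128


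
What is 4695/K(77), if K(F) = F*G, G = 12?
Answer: 1565/308 ≈ 5.0812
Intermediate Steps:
K(F) = 12*F (K(F) = F*12 = 12*F)
4695/K(77) = 4695/((12*77)) = 4695/924 = 4695*(1/924) = 1565/308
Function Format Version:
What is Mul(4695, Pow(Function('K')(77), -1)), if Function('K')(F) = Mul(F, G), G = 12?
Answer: Rational(1565, 308) ≈ 5.0812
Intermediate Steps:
Function('K')(F) = Mul(12, F) (Function('K')(F) = Mul(F, 12) = Mul(12, F))
Mul(4695, Pow(Function('K')(77), -1)) = Mul(4695, Pow(Mul(12, 77), -1)) = Mul(4695, Pow(924, -1)) = Mul(4695, Rational(1, 924)) = Rational(1565, 308)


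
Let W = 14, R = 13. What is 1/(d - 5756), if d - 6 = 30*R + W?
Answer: -1/5346 ≈ -0.00018706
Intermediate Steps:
d = 410 (d = 6 + (30*13 + 14) = 6 + (390 + 14) = 6 + 404 = 410)
1/(d - 5756) = 1/(410 - 5756) = 1/(-5346) = -1/5346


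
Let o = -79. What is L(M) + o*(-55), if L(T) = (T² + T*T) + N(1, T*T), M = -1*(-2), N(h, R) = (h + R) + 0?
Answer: 4358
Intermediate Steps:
N(h, R) = R + h (N(h, R) = (R + h) + 0 = R + h)
M = 2
L(T) = 1 + 3*T² (L(T) = (T² + T*T) + (T*T + 1) = (T² + T²) + (T² + 1) = 2*T² + (1 + T²) = 1 + 3*T²)
L(M) + o*(-55) = (1 + 3*2²) - 79*(-55) = (1 + 3*4) + 4345 = (1 + 12) + 4345 = 13 + 4345 = 4358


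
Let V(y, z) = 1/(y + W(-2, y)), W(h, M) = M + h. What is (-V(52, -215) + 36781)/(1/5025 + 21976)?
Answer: 6284032175/3754599634 ≈ 1.6737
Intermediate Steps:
V(y, z) = 1/(-2 + 2*y) (V(y, z) = 1/(y + (y - 2)) = 1/(y + (-2 + y)) = 1/(-2 + 2*y))
(-V(52, -215) + 36781)/(1/5025 + 21976) = (-1/(2*(-1 + 52)) + 36781)/(1/5025 + 21976) = (-1/(2*51) + 36781)/(1/5025 + 21976) = (-1/(2*51) + 36781)/(110429401/5025) = (-1*1/102 + 36781)*(5025/110429401) = (-1/102 + 36781)*(5025/110429401) = (3751661/102)*(5025/110429401) = 6284032175/3754599634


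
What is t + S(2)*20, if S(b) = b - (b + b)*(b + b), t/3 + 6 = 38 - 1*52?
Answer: -340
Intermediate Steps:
t = -60 (t = -18 + 3*(38 - 1*52) = -18 + 3*(38 - 52) = -18 + 3*(-14) = -18 - 42 = -60)
S(b) = b - 4*b² (S(b) = b - 2*b*2*b = b - 4*b²)
t + S(2)*20 = -60 + (2*(1 - 4*2))*20 = -60 + (2*(1 - 8))*20 = -60 + (2*(-7))*20 = -60 - 14*20 = -60 - 280 = -340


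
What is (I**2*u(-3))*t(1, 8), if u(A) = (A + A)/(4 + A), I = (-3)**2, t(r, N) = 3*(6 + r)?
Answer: -10206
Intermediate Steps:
t(r, N) = 18 + 3*r
I = 9
u(A) = 2*A/(4 + A) (u(A) = (2*A)/(4 + A) = 2*A/(4 + A))
(I**2*u(-3))*t(1, 8) = (9**2*(2*(-3)/(4 - 3)))*(18 + 3*1) = (81*(2*(-3)/1))*(18 + 3) = (81*(2*(-3)*1))*21 = (81*(-6))*21 = -486*21 = -10206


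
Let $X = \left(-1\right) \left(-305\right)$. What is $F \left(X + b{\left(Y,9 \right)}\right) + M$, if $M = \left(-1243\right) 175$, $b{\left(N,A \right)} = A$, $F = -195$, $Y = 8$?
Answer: $-278755$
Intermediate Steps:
$M = -217525$
$X = 305$
$F \left(X + b{\left(Y,9 \right)}\right) + M = - 195 \left(305 + 9\right) - 217525 = \left(-195\right) 314 - 217525 = -61230 - 217525 = -278755$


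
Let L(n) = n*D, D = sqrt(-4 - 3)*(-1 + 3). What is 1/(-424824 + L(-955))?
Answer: I/(2*(-212412*I + 955*sqrt(7))) ≈ -2.3536e-6 + 2.7996e-8*I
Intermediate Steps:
D = 2*I*sqrt(7) (D = sqrt(-7)*2 = (I*sqrt(7))*2 = 2*I*sqrt(7) ≈ 5.2915*I)
L(n) = 2*I*n*sqrt(7) (L(n) = n*(2*I*sqrt(7)) = 2*I*n*sqrt(7))
1/(-424824 + L(-955)) = 1/(-424824 + 2*I*(-955)*sqrt(7)) = 1/(-424824 - 1910*I*sqrt(7))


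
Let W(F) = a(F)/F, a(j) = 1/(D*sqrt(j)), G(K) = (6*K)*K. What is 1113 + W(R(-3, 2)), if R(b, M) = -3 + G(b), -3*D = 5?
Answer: 1113 - sqrt(51)/4335 ≈ 1113.0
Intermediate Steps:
D = -5/3 (D = -1/3*5 = -5/3 ≈ -1.6667)
G(K) = 6*K**2
a(j) = -3/(5*sqrt(j)) (a(j) = 1/(-5*sqrt(j)/3) = -3/(5*sqrt(j)))
R(b, M) = -3 + 6*b**2
W(F) = -3/(5*F**(3/2)) (W(F) = (-3/(5*sqrt(F)))/F = -3/(5*F**(3/2)))
1113 + W(R(-3, 2)) = 1113 - 3/(5*(-3 + 6*(-3)**2)**(3/2)) = 1113 - 3/(5*(-3 + 6*9)**(3/2)) = 1113 - 3/(5*(-3 + 54)**(3/2)) = 1113 - sqrt(51)/4335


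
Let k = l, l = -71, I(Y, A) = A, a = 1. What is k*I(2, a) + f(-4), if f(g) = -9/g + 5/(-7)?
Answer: -1945/28 ≈ -69.464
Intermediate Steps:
f(g) = -5/7 - 9/g (f(g) = -9/g + 5*(-⅐) = -9/g - 5/7 = -5/7 - 9/g)
k = -71
k*I(2, a) + f(-4) = -71*1 + (-5/7 - 9/(-4)) = -71 + (-5/7 - 9*(-¼)) = -71 + (-5/7 + 9/4) = -71 + 43/28 = -1945/28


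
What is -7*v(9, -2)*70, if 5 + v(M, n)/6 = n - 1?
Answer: 23520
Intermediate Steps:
v(M, n) = -36 + 6*n (v(M, n) = -30 + 6*(n - 1) = -30 + 6*(-1 + n) = -30 + (-6 + 6*n) = -36 + 6*n)
-7*v(9, -2)*70 = -7*(-36 + 6*(-2))*70 = -7*(-36 - 12)*70 = -7*(-48)*70 = 336*70 = 23520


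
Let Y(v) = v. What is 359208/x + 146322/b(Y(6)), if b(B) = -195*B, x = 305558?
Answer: -1230266231/9930635 ≈ -123.89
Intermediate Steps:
359208/x + 146322/b(Y(6)) = 359208/305558 + 146322/((-195*6)) = 359208*(1/305558) + 146322/(-1170) = 179604/152779 + 146322*(-1/1170) = 179604/152779 - 8129/65 = -1230266231/9930635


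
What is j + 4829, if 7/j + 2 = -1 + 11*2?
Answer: 91758/19 ≈ 4829.4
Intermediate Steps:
j = 7/19 (j = 7/(-2 + (-1 + 11*2)) = 7/(-2 + (-1 + 22)) = 7/(-2 + 21) = 7/19 ≈ 0.36842)
j + 4829 = 7/19 + 4829 = 91758/19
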